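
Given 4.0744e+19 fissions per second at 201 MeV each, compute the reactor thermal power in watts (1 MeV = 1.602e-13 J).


P = fission_rate * E_MeV * 1.602e-13
P = 4.0744e+19 * 201 * 1.602e-13
P = 1.3120e+09 W

1.3120e+09


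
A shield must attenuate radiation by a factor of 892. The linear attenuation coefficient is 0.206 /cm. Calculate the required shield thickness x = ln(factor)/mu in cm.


x = ln(factor) / mu
x = ln(892) / 0.206
x = 32.978 cm

32.978


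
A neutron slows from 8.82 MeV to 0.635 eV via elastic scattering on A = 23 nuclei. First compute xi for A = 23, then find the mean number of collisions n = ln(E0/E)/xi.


xi = 1 + (A-1)^2/(2A)*ln((A-1)/(A+1)) = 0.08448899 (for A = 23)
n = ln(E0/E) / xi
n = ln(8.82e6 / 0.635) / 0.08448899
n = ln(1.388976e+07) / 0.08448899 = 194.66

194.66


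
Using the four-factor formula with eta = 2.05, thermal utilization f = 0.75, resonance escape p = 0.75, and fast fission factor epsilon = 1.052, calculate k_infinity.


k_inf = eta * f * p * epsilon
k_inf = 2.05 * 0.75 * 0.75 * 1.052
k_inf = 1.2131

1.2131


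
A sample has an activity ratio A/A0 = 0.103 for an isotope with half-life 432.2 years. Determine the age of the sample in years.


lambda = ln(2) / t_half = ln(2) / 432.2 = 0.001603765 /yr
t = -ln(A/A0) / lambda
t = -ln(0.103) / 0.001603765
t = 1417.3 yr

1417.3


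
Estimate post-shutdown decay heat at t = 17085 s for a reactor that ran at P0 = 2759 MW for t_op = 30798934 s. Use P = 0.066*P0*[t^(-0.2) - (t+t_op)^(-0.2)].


P/P0 = 0.066 * [t^(-0.2) - (t + t_op)^(-0.2)]
P/P0 = 0.066 * [17085^(-0.2) - (17085 + 30798934)^(-0.2)]
P/P0 = 0.066 * [0.1423892 - 0.03178665] = 0.007299768
P = 2759 * 0.007299768 = 20.140 MW

20.140


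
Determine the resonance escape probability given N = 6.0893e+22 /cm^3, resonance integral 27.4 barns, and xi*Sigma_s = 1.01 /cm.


p = exp(-N * I * 1e-24 / (xi*Sigma_s))
p = exp(-6.0893e+22 * 27.4 * 1e-24 / 1.01)
p = 0.19168

0.19168


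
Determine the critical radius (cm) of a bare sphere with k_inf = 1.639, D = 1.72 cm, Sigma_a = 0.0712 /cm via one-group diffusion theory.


L^2 = D / Sigma_a = 1.72 / 0.0712 = 24.15730 cm^2
B_m^2 = (k_inf - 1) / L^2 = (1.639 - 1) / 24.15730 = 0.02645163 /cm^2
For a bare sphere: B_g = pi/R, so R_c = pi / sqrt(B_m^2)
R_c = pi / sqrt(0.02645163) = 19.316 cm

19.316


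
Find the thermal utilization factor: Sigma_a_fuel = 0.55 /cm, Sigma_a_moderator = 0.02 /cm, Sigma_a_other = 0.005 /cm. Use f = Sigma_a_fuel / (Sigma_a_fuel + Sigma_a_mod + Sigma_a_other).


f = Sigma_a_fuel / (Sigma_a_fuel + Sigma_a_mod + Sigma_a_other)
f = 0.55 / (0.55 + 0.02 + 0.005)
f = 0.95652

0.95652


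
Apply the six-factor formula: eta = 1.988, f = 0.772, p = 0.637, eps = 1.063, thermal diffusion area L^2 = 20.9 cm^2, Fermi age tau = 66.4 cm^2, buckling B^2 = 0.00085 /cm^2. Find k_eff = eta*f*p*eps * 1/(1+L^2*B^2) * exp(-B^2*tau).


k_inf = eta*f*p*eps = 1.988*0.772*0.637*1.063 = 1.039217
P_TNL = 1/(1 + L^2*B^2) = 1/(1 + 20.9*0.00085) = 0.9825451
P_FNL = exp(-B^2*tau) = exp(-0.00085*66.4) = 0.9451232
k_eff = k_inf * P_TNL * P_FNL = 1.039217 * 0.9825451 * 0.9451232
k_eff = 0.96504

0.96504


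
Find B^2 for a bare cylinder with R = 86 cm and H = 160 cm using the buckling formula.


B^2 = (2.405/R)^2 + (pi/H)^2
B^2 = (2.405/86)^2 + (pi/160)^2
B^2 = 0.0011676 /cm^2

0.0011676


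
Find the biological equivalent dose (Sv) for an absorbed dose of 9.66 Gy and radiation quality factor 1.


H = D * Q
H = 9.66 * 1
H = 9.6600 Sv

9.6600


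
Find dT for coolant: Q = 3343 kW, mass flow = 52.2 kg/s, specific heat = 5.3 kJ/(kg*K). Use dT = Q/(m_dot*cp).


dT = Q / (m_dot * cp)
dT = 3343 / (52.2 * 5.3)
dT = 12.083 C

12.083


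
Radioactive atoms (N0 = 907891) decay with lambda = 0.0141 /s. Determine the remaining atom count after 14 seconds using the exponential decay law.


N = N0 * exp(-lambda * t)
N = 907891 * exp(-0.0141 * 14)
N = 745253

745253


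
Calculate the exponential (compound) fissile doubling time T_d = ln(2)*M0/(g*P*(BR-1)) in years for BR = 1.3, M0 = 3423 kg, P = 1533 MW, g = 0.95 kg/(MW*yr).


Breeding gain G = BR - 1 = 1.3 - 1 = 0.3
Fissile production rate = g * P * G = 0.95 * 1533 * 0.3 = 436.905 kg/yr
T_d = ln(2) * M0 / (g * P * G)
T_d = ln(2) * 3423 / 436.905 = 5.4306 yr

5.4306


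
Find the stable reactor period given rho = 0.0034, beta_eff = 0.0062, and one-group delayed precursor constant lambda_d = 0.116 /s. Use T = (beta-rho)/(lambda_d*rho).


T = (beta - rho) / (lambda_d * rho)
T = (0.0062 - 0.0034) / (0.116 * 0.0034)
T = 7.0994 s

7.0994


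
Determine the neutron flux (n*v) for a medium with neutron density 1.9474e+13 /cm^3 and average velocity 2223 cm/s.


phi = n * v
phi = 1.9474e+13 * 2223
phi = 4.3291e+16 /cm^2/s

4.3291e+16


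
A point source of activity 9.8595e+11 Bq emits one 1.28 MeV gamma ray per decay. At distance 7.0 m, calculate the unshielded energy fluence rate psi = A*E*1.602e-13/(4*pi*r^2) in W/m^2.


psi = A * E * 1.602e-13 / (4*pi*r^2)
psi = 9.8595e+11 * 1.28 * 1.602e-13 / (4*pi*7.0^2)
psi = 3.2834e-04 W/m^2

3.2834e-04


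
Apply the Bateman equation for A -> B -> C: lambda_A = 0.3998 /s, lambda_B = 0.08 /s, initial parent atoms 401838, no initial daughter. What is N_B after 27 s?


N_B(t) = lambda_A * N_A0 / (lambda_B - lambda_A) * [exp(-lambda_A*t) - exp(-lambda_B*t)]
exp(-0.3998*27) = 2.050996e-05; exp(-0.08*27) = 0.1153251
N_B = 0.3998 * 401838 / (0.08 - 0.3998) * (2.050996e-05 - 0.1153251)
N_B = 57924

57924


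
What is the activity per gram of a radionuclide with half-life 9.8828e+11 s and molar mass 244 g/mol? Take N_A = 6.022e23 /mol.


lambda = ln(2) / t_half = ln(2) / 9.8828e+11 = 7.013672e-13 /s
SA = lambda * N_A / M
SA = 7.013672e-13 * 6.022e23 / 244
SA = 1.7310e+09 Bq/g

1.7310e+09


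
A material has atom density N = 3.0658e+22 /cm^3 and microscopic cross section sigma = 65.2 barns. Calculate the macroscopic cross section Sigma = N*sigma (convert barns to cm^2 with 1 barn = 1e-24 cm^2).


Sigma = N * sigma_barns * 1e-24
Sigma = 3.0658e+22 * 65.2 * 1e-24
Sigma = 1.9989 /cm

1.9989


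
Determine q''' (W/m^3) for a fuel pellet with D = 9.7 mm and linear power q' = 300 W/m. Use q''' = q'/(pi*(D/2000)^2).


r = D / 2 / 1000 = 9.7 / 2 / 1000 = 0.00485 m
q''' = q' / (pi * r^2)
q''' = 300 / (pi * 0.00485^2)
q''' = 4.0596e+06 W/m^3

4.0596e+06


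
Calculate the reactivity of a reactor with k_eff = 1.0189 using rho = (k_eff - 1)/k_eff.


rho = (k_eff - 1) / k_eff
rho = (1.0189 - 1) / 1.0189
rho = 0.018549

0.018549


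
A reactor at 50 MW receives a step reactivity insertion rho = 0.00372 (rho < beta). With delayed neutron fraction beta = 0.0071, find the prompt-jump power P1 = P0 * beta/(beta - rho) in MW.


P1/P0 = beta / (beta - rho)
P1/P0 = 0.0071 / (0.0071 - 0.00372) = 2.100592
P1 = 50 * 2.100592 = 105.03 MW

105.03


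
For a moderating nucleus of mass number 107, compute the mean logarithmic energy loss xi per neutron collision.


xi = 1 + (A-1)^2/(2A) * ln((A-1)/(A+1))
xi = 1 + (107-1)^2/(2*107) * ln((107-1)/(107 +1))
xi = 0.018576

0.018576


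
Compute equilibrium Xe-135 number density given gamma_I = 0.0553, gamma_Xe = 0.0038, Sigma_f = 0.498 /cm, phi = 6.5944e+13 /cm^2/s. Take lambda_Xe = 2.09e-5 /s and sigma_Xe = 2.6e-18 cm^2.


Xe_eq = (gamma_I + gamma_Xe) * Sigma_f * phi / (lambda_Xe + sigma_Xe * phi)
Numerator = (0.0553 + 0.0038) * 0.498 * 6.5944e+13 = 1.940851e+12
Denominator = 2.09e-5 + 2.6e-18 * 6.5944e+13 = 1.923544e-04
Xe_eq = 1.940851e+12 / 1.923544e-04 = 1.0090e+16 /cm^3

1.0090e+16


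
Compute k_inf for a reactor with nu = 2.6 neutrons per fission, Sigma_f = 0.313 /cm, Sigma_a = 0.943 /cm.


k_inf = nu * Sigma_f / Sigma_a
k_inf = 2.6 * 0.313 / 0.943
k_inf = 0.86299

0.86299


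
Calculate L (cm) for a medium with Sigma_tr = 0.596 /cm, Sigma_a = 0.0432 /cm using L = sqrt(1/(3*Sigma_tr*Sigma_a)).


D = 1 / (3 * Sigma_tr) = 1 / (3 * 0.596) = 0.5592841 cm
L = sqrt(D / Sigma_a)
L = sqrt(0.5592841 / 0.0432)
L = 3.5981 cm

3.5981


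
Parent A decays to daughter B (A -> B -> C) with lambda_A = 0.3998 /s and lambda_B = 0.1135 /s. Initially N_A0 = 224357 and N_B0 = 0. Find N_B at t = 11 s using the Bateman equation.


N_B(t) = lambda_A * N_A0 / (lambda_B - lambda_A) * [exp(-lambda_A*t) - exp(-lambda_B*t)]
exp(-0.3998*11) = 0.01230438; exp(-0.1135*11) = 0.2869349
N_B = 0.3998 * 224357 / (0.1135 - 0.3998) * (0.01230438 - 0.2869349)
N_B = 86042

86042


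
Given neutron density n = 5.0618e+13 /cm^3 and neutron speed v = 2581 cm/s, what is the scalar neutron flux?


phi = n * v
phi = 5.0618e+13 * 2581
phi = 1.3065e+17 /cm^2/s

1.3065e+17


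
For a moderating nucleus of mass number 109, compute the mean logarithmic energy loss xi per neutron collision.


xi = 1 + (A-1)^2/(2A) * ln((A-1)/(A+1))
xi = 1 + (109-1)^2/(2*109) * ln((109-1)/(109 +1))
xi = 0.018237

0.018237


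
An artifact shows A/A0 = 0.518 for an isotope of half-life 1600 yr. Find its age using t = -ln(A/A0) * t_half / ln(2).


lambda = ln(2) / t_half = ln(2) / 1600 = 4.332170e-04 /yr
t = -ln(A/A0) / lambda
t = -ln(0.518) / 4.332170e-04
t = 1518.4 yr

1518.4


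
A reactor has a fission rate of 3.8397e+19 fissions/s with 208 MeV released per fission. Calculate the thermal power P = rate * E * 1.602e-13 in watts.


P = fission_rate * E_MeV * 1.602e-13
P = 3.8397e+19 * 208 * 1.602e-13
P = 1.2794e+09 W

1.2794e+09


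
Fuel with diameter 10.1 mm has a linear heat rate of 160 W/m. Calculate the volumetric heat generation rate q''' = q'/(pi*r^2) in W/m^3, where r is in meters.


r = D / 2 / 1000 = 10.1 / 2 / 1000 = 0.00505 m
q''' = q' / (pi * r^2)
q''' = 160 / (pi * 0.00505^2)
q''' = 1.9970e+06 W/m^3

1.9970e+06


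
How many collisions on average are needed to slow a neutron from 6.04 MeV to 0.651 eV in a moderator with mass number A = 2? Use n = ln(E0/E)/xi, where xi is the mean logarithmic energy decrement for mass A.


xi = 1 + (A-1)^2/(2A)*ln((A-1)/(A+1)) = 0.7253469 (for A = 2)
n = ln(E0/E) / xi
n = ln(6.04e6 / 0.651) / 0.7253469
n = ln(9.278034e+06) / 0.7253469 = 22.118

22.118


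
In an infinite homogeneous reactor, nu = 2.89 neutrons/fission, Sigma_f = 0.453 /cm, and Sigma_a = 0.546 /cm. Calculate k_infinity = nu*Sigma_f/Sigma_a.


k_inf = nu * Sigma_f / Sigma_a
k_inf = 2.89 * 0.453 / 0.546
k_inf = 2.3977

2.3977


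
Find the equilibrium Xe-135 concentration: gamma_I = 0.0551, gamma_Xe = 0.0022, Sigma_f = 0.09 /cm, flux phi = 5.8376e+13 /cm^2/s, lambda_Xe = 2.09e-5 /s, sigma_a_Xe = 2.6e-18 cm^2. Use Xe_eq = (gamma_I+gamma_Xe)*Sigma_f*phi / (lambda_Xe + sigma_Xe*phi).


Xe_eq = (gamma_I + gamma_Xe) * Sigma_f * phi / (lambda_Xe + sigma_Xe * phi)
Numerator = (0.0551 + 0.0022) * 0.09 * 5.8376e+13 = 3.010450e+11
Denominator = 2.09e-5 + 2.6e-18 * 5.8376e+13 = 1.726776e-04
Xe_eq = 3.010450e+11 / 1.726776e-04 = 1.7434e+15 /cm^3

1.7434e+15


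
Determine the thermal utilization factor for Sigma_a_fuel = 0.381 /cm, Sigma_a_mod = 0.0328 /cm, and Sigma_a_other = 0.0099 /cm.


f = Sigma_a_fuel / (Sigma_a_fuel + Sigma_a_mod + Sigma_a_other)
f = 0.381 / (0.381 + 0.0328 + 0.0099)
f = 0.89922

0.89922


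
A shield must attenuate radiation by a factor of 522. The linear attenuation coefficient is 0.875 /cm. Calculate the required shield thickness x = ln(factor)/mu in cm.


x = ln(factor) / mu
x = ln(522) / 0.875
x = 7.1516 cm

7.1516


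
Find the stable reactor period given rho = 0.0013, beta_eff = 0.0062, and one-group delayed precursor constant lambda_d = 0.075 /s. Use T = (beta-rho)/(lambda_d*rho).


T = (beta - rho) / (lambda_d * rho)
T = (0.0062 - 0.0013) / (0.075 * 0.0013)
T = 50.256 s

50.256


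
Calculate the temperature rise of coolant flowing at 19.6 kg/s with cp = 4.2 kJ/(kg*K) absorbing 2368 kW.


dT = Q / (m_dot * cp)
dT = 2368 / (19.6 * 4.2)
dT = 28.766 C

28.766


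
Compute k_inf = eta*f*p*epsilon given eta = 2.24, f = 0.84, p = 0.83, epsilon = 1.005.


k_inf = eta * f * p * epsilon
k_inf = 2.24 * 0.84 * 0.83 * 1.005
k_inf = 1.5695

1.5695


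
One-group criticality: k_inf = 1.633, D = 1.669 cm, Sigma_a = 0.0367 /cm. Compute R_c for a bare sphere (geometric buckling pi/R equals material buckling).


L^2 = D / Sigma_a = 1.669 / 0.0367 = 45.47684 cm^2
B_m^2 = (k_inf - 1) / L^2 = (1.633 - 1) / 45.47684 = 0.01391917 /cm^2
For a bare sphere: B_g = pi/R, so R_c = pi / sqrt(B_m^2)
R_c = pi / sqrt(0.01391917) = 26.628 cm

26.628


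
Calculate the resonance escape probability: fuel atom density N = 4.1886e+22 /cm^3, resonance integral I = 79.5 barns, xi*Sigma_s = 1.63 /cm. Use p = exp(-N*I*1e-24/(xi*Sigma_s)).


p = exp(-N * I * 1e-24 / (xi*Sigma_s))
p = exp(-4.1886e+22 * 79.5 * 1e-24 / 1.63)
p = 0.12965

0.12965


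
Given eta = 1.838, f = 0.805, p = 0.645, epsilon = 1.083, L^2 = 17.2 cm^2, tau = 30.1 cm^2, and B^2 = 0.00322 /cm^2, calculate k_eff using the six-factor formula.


k_inf = eta*f*p*eps = 1.838*0.805*0.645*1.083 = 1.033545
P_TNL = 1/(1 + L^2*B^2) = 1/(1 + 17.2*0.00322) = 0.9475224
P_FNL = exp(-B^2*tau) = exp(-0.00322*30.1) = 0.9076268
k_eff = k_inf * P_TNL * P_FNL = 1.033545 * 0.9475224 * 0.9076268
k_eff = 0.88885

0.88885


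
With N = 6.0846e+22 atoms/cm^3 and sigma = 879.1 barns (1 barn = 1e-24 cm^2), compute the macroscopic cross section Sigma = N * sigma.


Sigma = N * sigma_barns * 1e-24
Sigma = 6.0846e+22 * 879.1 * 1e-24
Sigma = 53.490 /cm

53.490


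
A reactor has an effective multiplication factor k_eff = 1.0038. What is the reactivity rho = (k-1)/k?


rho = (k_eff - 1) / k_eff
rho = (1.0038 - 1) / 1.0038
rho = 0.0037856

0.0037856


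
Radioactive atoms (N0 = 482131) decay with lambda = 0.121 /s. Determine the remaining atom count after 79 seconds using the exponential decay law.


N = N0 * exp(-lambda * t)
N = 482131 * exp(-0.121 * 79)
N = 34.021

34.021


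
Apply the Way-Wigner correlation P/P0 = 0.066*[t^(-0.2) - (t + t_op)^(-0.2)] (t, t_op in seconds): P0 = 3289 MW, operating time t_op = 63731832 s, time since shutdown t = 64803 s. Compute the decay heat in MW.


P/P0 = 0.066 * [t^(-0.2) - (t + t_op)^(-0.2)]
P/P0 = 0.066 * [64803^(-0.2) - (64803 + 63731832)^(-0.2)]
P/P0 = 0.066 * [0.1090639 - 0.02748150] = 0.005384438
P = 3289 * 0.005384438 = 17.709 MW

17.709


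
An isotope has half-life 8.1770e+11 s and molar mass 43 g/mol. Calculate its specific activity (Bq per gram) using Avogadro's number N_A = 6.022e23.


lambda = ln(2) / t_half = ln(2) / 8.1770e+11 = 8.476791e-13 /s
SA = lambda * N_A / M
SA = 8.476791e-13 * 6.022e23 / 43
SA = 1.1871e+10 Bq/g

1.1871e+10


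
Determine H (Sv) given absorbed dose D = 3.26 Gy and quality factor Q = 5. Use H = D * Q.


H = D * Q
H = 3.26 * 5
H = 16.300 Sv

16.300


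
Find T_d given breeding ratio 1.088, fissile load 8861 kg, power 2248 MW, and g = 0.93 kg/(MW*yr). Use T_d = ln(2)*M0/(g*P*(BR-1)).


Breeding gain G = BR - 1 = 1.088 - 1 = 0.088
Fissile production rate = g * P * G = 0.93 * 2248 * 0.088 = 183.97632 kg/yr
T_d = ln(2) * M0 / (g * P * G)
T_d = ln(2) * 8861 / 183.97632 = 33.385 yr

33.385


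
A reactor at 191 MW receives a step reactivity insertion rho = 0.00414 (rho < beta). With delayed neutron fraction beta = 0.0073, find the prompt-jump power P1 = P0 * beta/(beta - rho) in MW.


P1/P0 = beta / (beta - rho)
P1/P0 = 0.0073 / (0.0073 - 0.00414) = 2.310127
P1 = 191 * 2.310127 = 441.23 MW

441.23


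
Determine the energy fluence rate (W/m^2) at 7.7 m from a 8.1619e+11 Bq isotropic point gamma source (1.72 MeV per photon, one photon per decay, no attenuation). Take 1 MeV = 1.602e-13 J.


psi = A * E * 1.602e-13 / (4*pi*r^2)
psi = 8.1619e+11 * 1.72 * 1.602e-13 / (4*pi*7.7^2)
psi = 3.0185e-04 W/m^2

3.0185e-04


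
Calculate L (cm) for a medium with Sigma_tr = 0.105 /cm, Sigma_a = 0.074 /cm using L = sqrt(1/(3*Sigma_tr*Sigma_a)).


D = 1 / (3 * Sigma_tr) = 1 / (3 * 0.105) = 3.174603 cm
L = sqrt(D / Sigma_a)
L = sqrt(3.174603 / 0.074)
L = 6.5498 cm

6.5498


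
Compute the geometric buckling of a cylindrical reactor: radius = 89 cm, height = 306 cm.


B^2 = (2.405/R)^2 + (pi/H)^2
B^2 = (2.405/89)^2 + (pi/306)^2
B^2 = 8.3562e-04 /cm^2

8.3562e-04


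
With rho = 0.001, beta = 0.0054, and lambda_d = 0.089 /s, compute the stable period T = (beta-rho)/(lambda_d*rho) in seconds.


T = (beta - rho) / (lambda_d * rho)
T = (0.0054 - 0.001) / (0.089 * 0.001)
T = 49.438 s

49.438


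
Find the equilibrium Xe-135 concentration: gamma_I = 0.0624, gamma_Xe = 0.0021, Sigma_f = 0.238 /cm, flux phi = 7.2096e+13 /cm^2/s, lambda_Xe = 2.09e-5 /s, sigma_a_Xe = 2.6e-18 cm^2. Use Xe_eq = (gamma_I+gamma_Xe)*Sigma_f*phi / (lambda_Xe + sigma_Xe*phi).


Xe_eq = (gamma_I + gamma_Xe) * Sigma_f * phi / (lambda_Xe + sigma_Xe * phi)
Numerator = (0.0624 + 0.0021) * 0.238 * 7.2096e+13 = 1.106746e+12
Denominator = 2.09e-5 + 2.6e-18 * 7.2096e+13 = 2.083496e-04
Xe_eq = 1.106746e+12 / 2.083496e-04 = 5.3120e+15 /cm^3

5.3120e+15


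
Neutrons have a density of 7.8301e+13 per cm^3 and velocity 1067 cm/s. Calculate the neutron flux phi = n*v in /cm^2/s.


phi = n * v
phi = 7.8301e+13 * 1067
phi = 8.3547e+16 /cm^2/s

8.3547e+16


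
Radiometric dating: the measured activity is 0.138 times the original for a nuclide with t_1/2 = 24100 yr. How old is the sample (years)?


lambda = ln(2) / t_half = ln(2) / 24100 = 2.876129e-05 /yr
t = -ln(A/A0) / lambda
t = -ln(0.138) / 2.876129e-05
t = 68860 yr

68860


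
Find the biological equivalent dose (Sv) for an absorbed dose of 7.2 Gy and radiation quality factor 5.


H = D * Q
H = 7.2 * 5
H = 36.000 Sv

36.000


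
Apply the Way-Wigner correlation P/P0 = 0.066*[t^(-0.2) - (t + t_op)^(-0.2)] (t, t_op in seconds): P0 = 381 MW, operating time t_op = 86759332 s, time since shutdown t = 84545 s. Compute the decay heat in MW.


P/P0 = 0.066 * [t^(-0.2) - (t + t_op)^(-0.2)]
P/P0 = 0.066 * [84545^(-0.2) - (84545 + 86759332)^(-0.2)]
P/P0 = 0.066 * [0.1034147 - 0.02583760] = 0.005120089
P = 381 * 0.005120089 = 1.9508 MW

1.9508


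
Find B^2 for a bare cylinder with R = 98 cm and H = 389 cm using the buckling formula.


B^2 = (2.405/R)^2 + (pi/H)^2
B^2 = (2.405/98)^2 + (pi/389)^2
B^2 = 6.6747e-04 /cm^2

6.6747e-04


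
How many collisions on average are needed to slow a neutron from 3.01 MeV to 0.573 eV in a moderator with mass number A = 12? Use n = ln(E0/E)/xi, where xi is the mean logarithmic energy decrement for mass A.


xi = 1 + (A-1)^2/(2A)*ln((A-1)/(A+1)) = 0.1577690 (for A = 12)
n = ln(E0/E) / xi
n = ln(3.01e6 / 0.573) / 0.1577690
n = ln(5.253054e+06) / 0.1577690 = 98.082

98.082


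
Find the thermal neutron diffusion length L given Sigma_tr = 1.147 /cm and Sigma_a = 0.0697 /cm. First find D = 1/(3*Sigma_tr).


D = 1 / (3 * Sigma_tr) = 1 / (3 * 1.147) = 0.2906132 cm
L = sqrt(D / Sigma_a)
L = sqrt(0.2906132 / 0.0697)
L = 2.0419 cm

2.0419


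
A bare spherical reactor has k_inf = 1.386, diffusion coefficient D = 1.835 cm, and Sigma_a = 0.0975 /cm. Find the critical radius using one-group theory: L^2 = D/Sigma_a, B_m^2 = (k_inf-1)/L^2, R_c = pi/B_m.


L^2 = D / Sigma_a = 1.835 / 0.0975 = 18.82051 cm^2
B_m^2 = (k_inf - 1) / L^2 = (1.386 - 1) / 18.82051 = 0.02050954 /cm^2
For a bare sphere: B_g = pi/R, so R_c = pi / sqrt(B_m^2)
R_c = pi / sqrt(0.02050954) = 21.937 cm

21.937


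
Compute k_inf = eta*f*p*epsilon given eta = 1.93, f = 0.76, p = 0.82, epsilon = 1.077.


k_inf = eta * f * p * epsilon
k_inf = 1.93 * 0.76 * 0.82 * 1.077
k_inf = 1.2954

1.2954


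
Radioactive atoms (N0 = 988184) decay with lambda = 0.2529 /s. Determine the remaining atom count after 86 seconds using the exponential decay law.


N = N0 * exp(-lambda * t)
N = 988184 * exp(-0.2529 * 86)
N = 3.5416e-04

3.5416e-04


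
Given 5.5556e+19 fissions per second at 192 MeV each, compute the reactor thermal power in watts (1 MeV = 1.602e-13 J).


P = fission_rate * E_MeV * 1.602e-13
P = 5.5556e+19 * 192 * 1.602e-13
P = 1.7088e+09 W

1.7088e+09


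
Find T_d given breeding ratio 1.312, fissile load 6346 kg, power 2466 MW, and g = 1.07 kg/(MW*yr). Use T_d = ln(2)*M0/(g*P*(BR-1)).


Breeding gain G = BR - 1 = 1.312 - 1 = 0.312
Fissile production rate = g * P * G = 1.07 * 2466 * 0.312 = 823.24944 kg/yr
T_d = ln(2) * M0 / (g * P * G)
T_d = ln(2) * 6346 / 823.24944 = 5.3431 yr

5.3431


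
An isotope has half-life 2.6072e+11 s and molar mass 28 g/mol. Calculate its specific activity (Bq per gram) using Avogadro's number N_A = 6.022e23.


lambda = ln(2) / t_half = ln(2) / 2.6072e+11 = 2.658588e-12 /s
SA = lambda * N_A / M
SA = 2.658588e-12 * 6.022e23 / 28
SA = 5.7179e+10 Bq/g

5.7179e+10


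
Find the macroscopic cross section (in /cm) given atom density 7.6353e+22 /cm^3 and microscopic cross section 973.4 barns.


Sigma = N * sigma_barns * 1e-24
Sigma = 7.6353e+22 * 973.4 * 1e-24
Sigma = 74.322 /cm

74.322


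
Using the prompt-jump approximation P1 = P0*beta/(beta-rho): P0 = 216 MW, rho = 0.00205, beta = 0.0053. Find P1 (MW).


P1/P0 = beta / (beta - rho)
P1/P0 = 0.0053 / (0.0053 - 0.00205) = 1.630769
P1 = 216 * 1.630769 = 352.25 MW

352.25


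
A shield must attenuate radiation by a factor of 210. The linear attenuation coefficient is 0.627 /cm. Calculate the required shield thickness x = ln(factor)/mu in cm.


x = ln(factor) / mu
x = ln(210) / 0.627
x = 8.5281 cm

8.5281


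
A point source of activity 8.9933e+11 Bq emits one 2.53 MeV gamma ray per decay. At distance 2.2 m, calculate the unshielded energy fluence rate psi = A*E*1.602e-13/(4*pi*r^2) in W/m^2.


psi = A * E * 1.602e-13 / (4*pi*r^2)
psi = 8.9933e+11 * 2.53 * 1.602e-13 / (4*pi*2.2^2)
psi = 0.0059930 W/m^2

0.0059930


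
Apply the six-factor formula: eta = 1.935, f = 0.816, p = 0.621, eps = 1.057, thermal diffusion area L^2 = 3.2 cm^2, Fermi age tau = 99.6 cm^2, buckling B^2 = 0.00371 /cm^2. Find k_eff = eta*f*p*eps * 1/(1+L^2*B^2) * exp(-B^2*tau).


k_inf = eta*f*p*eps = 1.935*0.816*0.621*1.057 = 1.036425
P_TNL = 1/(1 + L^2*B^2) = 1/(1 + 3.2*0.00371) = 0.9882673
P_FNL = exp(-B^2*tau) = exp(-0.00371*99.6) = 0.6910687
k_eff = k_inf * P_TNL * P_FNL = 1.036425 * 0.9882673 * 0.6910687
k_eff = 0.70784

0.70784


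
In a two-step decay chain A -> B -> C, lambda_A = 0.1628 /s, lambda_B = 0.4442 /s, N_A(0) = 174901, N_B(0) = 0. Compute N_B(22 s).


N_B(t) = lambda_A * N_A0 / (lambda_B - lambda_A) * [exp(-lambda_A*t) - exp(-lambda_B*t)]
exp(-0.1628*22) = 0.02783113; exp(-0.4442*22) = 5.700338e-05
N_B = 0.1628 * 174901 / (0.4442 - 0.1628) * (0.02783113 - 5.700338e-05)
N_B = 2810.4

2810.4


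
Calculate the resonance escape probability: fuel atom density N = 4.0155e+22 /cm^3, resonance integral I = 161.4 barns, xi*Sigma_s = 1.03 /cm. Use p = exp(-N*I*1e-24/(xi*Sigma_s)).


p = exp(-N * I * 1e-24 / (xi*Sigma_s))
p = exp(-4.0155e+22 * 161.4 * 1e-24 / 1.03)
p = 0.0018506

0.0018506


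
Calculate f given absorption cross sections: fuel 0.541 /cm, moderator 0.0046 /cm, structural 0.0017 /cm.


f = Sigma_a_fuel / (Sigma_a_fuel + Sigma_a_mod + Sigma_a_other)
f = 0.541 / (0.541 + 0.0046 + 0.0017)
f = 0.98849

0.98849


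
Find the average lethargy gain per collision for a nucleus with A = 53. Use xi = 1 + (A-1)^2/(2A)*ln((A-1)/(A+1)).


xi = 1 + (A-1)^2/(2A) * ln((A-1)/(A+1))
xi = 1 + (53-1)^2/(2*53) * ln((53-1)/(53 +1))
xi = 0.037266

0.037266


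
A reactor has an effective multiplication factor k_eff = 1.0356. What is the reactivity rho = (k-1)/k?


rho = (k_eff - 1) / k_eff
rho = (1.0356 - 1) / 1.0356
rho = 0.034376

0.034376


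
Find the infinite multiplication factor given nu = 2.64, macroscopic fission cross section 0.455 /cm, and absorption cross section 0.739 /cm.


k_inf = nu * Sigma_f / Sigma_a
k_inf = 2.64 * 0.455 / 0.739
k_inf = 1.6254

1.6254


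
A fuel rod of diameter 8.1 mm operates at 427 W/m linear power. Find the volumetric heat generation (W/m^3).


r = D / 2 / 1000 = 8.1 / 2 / 1000 = 0.00405 m
q''' = q' / (pi * r^2)
q''' = 427 / (pi * 0.00405^2)
q''' = 8.2864e+06 W/m^3

8.2864e+06


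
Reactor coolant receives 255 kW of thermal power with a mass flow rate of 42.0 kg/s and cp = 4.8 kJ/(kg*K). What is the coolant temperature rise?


dT = Q / (m_dot * cp)
dT = 255 / (42.0 * 4.8)
dT = 1.2649 C

1.2649


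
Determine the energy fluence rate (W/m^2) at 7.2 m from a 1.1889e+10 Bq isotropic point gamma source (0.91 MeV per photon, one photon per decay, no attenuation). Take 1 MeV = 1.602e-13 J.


psi = A * E * 1.602e-13 / (4*pi*r^2)
psi = 1.1889e+10 * 0.91 * 1.602e-13 / (4*pi*7.2^2)
psi = 2.6606e-06 W/m^2

2.6606e-06


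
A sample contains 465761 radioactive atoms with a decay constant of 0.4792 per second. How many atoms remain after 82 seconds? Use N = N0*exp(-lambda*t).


N = N0 * exp(-lambda * t)
N = 465761 * exp(-0.4792 * 82)
N = 4.0070e-12

4.0070e-12


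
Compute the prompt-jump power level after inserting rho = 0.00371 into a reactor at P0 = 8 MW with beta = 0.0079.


P1/P0 = beta / (beta - rho)
P1/P0 = 0.0079 / (0.0079 - 0.00371) = 1.885442
P1 = 8 * 1.885442 = 15.084 MW

15.084


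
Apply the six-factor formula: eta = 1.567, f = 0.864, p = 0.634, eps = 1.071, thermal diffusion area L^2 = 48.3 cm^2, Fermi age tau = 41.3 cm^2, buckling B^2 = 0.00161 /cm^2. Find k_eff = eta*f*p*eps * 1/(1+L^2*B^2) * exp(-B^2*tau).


k_inf = eta*f*p*eps = 1.567*0.864*0.634*1.071 = 0.9193089
P_TNL = 1/(1 + L^2*B^2) = 1/(1 + 48.3*0.00161) = 0.9278478
P_FNL = exp(-B^2*tau) = exp(-0.00161*41.3) = 0.9356695
k_eff = k_inf * P_TNL * P_FNL = 0.9193089 * 0.9278478 * 0.9356695
k_eff = 0.79811

0.79811


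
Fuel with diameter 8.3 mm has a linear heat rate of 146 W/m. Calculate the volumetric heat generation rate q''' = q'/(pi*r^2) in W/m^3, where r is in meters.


r = D / 2 / 1000 = 8.3 / 2 / 1000 = 0.00415 m
q''' = q' / (pi * r^2)
q''' = 146 / (pi * 0.00415^2)
q''' = 2.6984e+06 W/m^3

2.6984e+06


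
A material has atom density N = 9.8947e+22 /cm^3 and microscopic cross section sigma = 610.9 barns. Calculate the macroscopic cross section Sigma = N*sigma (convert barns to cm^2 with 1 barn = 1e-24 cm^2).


Sigma = N * sigma_barns * 1e-24
Sigma = 9.8947e+22 * 610.9 * 1e-24
Sigma = 60.447 /cm

60.447


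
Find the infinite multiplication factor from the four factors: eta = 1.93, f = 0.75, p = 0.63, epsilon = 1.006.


k_inf = eta * f * p * epsilon
k_inf = 1.93 * 0.75 * 0.63 * 1.006
k_inf = 0.91740

0.91740


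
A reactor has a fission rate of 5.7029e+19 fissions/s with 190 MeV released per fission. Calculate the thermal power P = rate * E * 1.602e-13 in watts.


P = fission_rate * E_MeV * 1.602e-13
P = 5.7029e+19 * 190 * 1.602e-13
P = 1.7358e+09 W

1.7358e+09


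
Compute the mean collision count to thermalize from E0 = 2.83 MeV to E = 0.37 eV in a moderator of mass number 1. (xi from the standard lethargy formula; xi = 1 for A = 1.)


xi = 1 + (A-1)^2/(2A)*ln((A-1)/(A+1)) = 1 (for A = 1)
n = ln(E0/E) / xi
n = ln(2.83e6 / 0.37) / 1
n = ln(7.648649e+06) / 1 = 15.850

15.850


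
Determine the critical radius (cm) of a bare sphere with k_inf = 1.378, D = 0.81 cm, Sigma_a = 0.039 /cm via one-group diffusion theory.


L^2 = D / Sigma_a = 0.81 / 0.039 = 20.76923 cm^2
B_m^2 = (k_inf - 1) / L^2 = (1.378 - 1) / 20.76923 = 0.01820000 /cm^2
For a bare sphere: B_g = pi/R, so R_c = pi / sqrt(B_m^2)
R_c = pi / sqrt(0.01820000) = 23.287 cm

23.287


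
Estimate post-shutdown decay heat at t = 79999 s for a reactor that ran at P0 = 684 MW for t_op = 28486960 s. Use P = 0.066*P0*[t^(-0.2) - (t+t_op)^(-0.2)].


P/P0 = 0.066 * [t^(-0.2) - (t + t_op)^(-0.2)]
P/P0 = 0.066 * [79999^(-0.2) - (79999 + 28486960)^(-0.2)]
P/P0 = 0.066 * [0.1045642 - 0.03227210] = 0.004771279
P = 684 * 0.004771279 = 3.2636 MW

3.2636


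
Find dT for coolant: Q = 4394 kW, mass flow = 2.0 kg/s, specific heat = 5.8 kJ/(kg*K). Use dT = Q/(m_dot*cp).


dT = Q / (m_dot * cp)
dT = 4394 / (2.0 * 5.8)
dT = 378.79 C

378.79


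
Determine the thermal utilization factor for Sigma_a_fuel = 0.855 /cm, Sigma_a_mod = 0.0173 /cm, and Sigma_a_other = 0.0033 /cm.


f = Sigma_a_fuel / (Sigma_a_fuel + Sigma_a_mod + Sigma_a_other)
f = 0.855 / (0.855 + 0.0173 + 0.0033)
f = 0.97647

0.97647


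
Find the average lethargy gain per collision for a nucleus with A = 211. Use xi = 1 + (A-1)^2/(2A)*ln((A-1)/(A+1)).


xi = 1 + (A-1)^2/(2A) * ln((A-1)/(A+1))
xi = 1 + (211-1)^2/(2*211) * ln((211-1)/(211 +1))
xi = 0.0094488

0.0094488


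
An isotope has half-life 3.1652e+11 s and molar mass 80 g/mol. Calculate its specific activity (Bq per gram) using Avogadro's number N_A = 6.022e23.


lambda = ln(2) / t_half = ln(2) / 3.1652e+11 = 2.189900e-12 /s
SA = lambda * N_A / M
SA = 2.189900e-12 * 6.022e23 / 80
SA = 1.6484e+10 Bq/g

1.6484e+10


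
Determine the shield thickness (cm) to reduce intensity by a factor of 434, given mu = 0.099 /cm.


x = ln(factor) / mu
x = ln(434) / 0.099
x = 61.344 cm

61.344


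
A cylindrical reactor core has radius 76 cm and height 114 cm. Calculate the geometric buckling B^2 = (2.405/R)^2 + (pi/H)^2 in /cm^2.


B^2 = (2.405/R)^2 + (pi/H)^2
B^2 = (2.405/76)^2 + (pi/114)^2
B^2 = 0.0017608 /cm^2

0.0017608


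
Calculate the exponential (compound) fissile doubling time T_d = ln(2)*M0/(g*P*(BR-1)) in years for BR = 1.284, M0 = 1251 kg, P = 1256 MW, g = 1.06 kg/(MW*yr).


Breeding gain G = BR - 1 = 1.284 - 1 = 0.284
Fissile production rate = g * P * G = 1.06 * 1256 * 0.284 = 378.10624 kg/yr
T_d = ln(2) * M0 / (g * P * G)
T_d = ln(2) * 1251 / 378.10624 = 2.2933 yr

2.2933


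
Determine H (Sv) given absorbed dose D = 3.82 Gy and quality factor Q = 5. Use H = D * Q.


H = D * Q
H = 3.82 * 5
H = 19.100 Sv

19.100


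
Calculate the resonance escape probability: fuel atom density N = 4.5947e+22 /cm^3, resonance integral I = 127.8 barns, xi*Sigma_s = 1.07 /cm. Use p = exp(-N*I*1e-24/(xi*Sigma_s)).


p = exp(-N * I * 1e-24 / (xi*Sigma_s))
p = exp(-4.5947e+22 * 127.8 * 1e-24 / 1.07)
p = 0.0041366

0.0041366


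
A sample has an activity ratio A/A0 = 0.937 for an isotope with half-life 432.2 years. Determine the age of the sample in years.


lambda = ln(2) / t_half = ln(2) / 432.2 = 0.001603765 /yr
t = -ln(A/A0) / lambda
t = -ln(0.937) / 0.001603765
t = 40.575 yr

40.575


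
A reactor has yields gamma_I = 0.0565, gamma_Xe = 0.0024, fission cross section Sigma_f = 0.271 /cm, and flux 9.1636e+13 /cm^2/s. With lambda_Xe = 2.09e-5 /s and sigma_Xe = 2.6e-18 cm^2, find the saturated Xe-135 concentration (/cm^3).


Xe_eq = (gamma_I + gamma_Xe) * Sigma_f * phi / (lambda_Xe + sigma_Xe * phi)
Numerator = (0.0565 + 0.0024) * 0.271 * 9.1636e+13 = 1.462685e+12
Denominator = 2.09e-5 + 2.6e-18 * 9.1636e+13 = 2.591536e-04
Xe_eq = 1.462685e+12 / 2.591536e-04 = 5.6441e+15 /cm^3

5.6441e+15


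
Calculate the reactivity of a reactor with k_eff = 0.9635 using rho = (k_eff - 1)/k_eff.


rho = (k_eff - 1) / k_eff
rho = (0.9635 - 1) / 0.9635
rho = -0.037883

-0.037883


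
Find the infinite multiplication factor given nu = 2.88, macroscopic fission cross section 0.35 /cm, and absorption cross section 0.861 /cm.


k_inf = nu * Sigma_f / Sigma_a
k_inf = 2.88 * 0.35 / 0.861
k_inf = 1.1707

1.1707


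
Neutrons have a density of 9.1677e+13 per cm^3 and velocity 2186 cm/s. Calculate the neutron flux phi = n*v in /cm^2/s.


phi = n * v
phi = 9.1677e+13 * 2186
phi = 2.0041e+17 /cm^2/s

2.0041e+17


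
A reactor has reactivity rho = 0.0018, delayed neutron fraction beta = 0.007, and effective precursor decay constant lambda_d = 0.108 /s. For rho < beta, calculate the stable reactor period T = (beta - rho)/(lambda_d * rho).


T = (beta - rho) / (lambda_d * rho)
T = (0.007 - 0.0018) / (0.108 * 0.0018)
T = 26.749 s

26.749


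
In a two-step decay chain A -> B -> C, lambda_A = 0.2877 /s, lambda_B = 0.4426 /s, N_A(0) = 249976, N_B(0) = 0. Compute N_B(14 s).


N_B(t) = lambda_A * N_A0 / (lambda_B - lambda_A) * [exp(-lambda_A*t) - exp(-lambda_B*t)]
exp(-0.2877*14) = 0.01781348; exp(-0.4426*14) = 0.002036750
N_B = 0.2877 * 249976 / (0.4426 - 0.2877) * (0.01781348 - 0.002036750)
N_B = 7324.9

7324.9


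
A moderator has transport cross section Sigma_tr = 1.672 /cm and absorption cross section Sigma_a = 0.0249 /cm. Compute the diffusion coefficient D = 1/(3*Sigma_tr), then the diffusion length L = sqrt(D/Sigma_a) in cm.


D = 1 / (3 * Sigma_tr) = 1 / (3 * 1.672) = 0.1993620 cm
L = sqrt(D / Sigma_a)
L = sqrt(0.1993620 / 0.0249)
L = 2.8296 cm

2.8296


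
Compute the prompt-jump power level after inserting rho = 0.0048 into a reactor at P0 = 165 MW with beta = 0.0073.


P1/P0 = beta / (beta - rho)
P1/P0 = 0.0073 / (0.0073 - 0.0048) = 2.920000
P1 = 165 * 2.920000 = 481.80 MW

481.80


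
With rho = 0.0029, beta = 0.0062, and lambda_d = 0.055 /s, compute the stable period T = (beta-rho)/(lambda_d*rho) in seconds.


T = (beta - rho) / (lambda_d * rho)
T = (0.0062 - 0.0029) / (0.055 * 0.0029)
T = 20.690 s

20.690


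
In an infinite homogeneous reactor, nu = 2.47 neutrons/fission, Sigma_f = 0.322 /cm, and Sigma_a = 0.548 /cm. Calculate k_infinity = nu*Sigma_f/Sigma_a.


k_inf = nu * Sigma_f / Sigma_a
k_inf = 2.47 * 0.322 / 0.548
k_inf = 1.4514

1.4514


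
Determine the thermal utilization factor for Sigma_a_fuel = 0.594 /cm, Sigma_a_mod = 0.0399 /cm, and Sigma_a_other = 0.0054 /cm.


f = Sigma_a_fuel / (Sigma_a_fuel + Sigma_a_mod + Sigma_a_other)
f = 0.594 / (0.594 + 0.0399 + 0.0054)
f = 0.92914

0.92914


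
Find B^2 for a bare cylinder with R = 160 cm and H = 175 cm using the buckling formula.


B^2 = (2.405/R)^2 + (pi/H)^2
B^2 = (2.405/160)^2 + (pi/175)^2
B^2 = 5.4821e-04 /cm^2

5.4821e-04


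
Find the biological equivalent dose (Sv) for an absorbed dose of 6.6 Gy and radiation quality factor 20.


H = D * Q
H = 6.6 * 20
H = 132.00 Sv

132.00


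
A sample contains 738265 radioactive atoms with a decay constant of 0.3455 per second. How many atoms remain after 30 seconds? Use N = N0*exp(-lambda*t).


N = N0 * exp(-lambda * t)
N = 738265 * exp(-0.3455 * 30)
N = 23.268

23.268


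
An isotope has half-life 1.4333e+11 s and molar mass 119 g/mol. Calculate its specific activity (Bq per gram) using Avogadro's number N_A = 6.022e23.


lambda = ln(2) / t_half = ln(2) / 1.4333e+11 = 4.836023e-12 /s
SA = lambda * N_A / M
SA = 4.836023e-12 * 6.022e23 / 119
SA = 2.4473e+10 Bq/g

2.4473e+10


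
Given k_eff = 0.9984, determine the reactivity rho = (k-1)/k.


rho = (k_eff - 1) / k_eff
rho = (0.9984 - 1) / 0.9984
rho = -0.0016026

-0.0016026


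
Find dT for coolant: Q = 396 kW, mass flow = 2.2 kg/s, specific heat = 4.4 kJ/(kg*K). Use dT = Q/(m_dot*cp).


dT = Q / (m_dot * cp)
dT = 396 / (2.2 * 4.4)
dT = 40.909 C

40.909


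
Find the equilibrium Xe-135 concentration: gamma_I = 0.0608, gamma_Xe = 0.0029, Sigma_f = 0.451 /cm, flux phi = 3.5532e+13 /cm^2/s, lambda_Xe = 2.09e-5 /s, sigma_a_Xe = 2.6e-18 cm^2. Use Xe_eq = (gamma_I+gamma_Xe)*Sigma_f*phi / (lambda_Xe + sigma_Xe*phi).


Xe_eq = (gamma_I + gamma_Xe) * Sigma_f * phi / (lambda_Xe + sigma_Xe * phi)
Numerator = (0.0608 + 0.0029) * 0.451 * 3.5532e+13 = 1.020788e+12
Denominator = 2.09e-5 + 2.6e-18 * 3.5532e+13 = 1.132832e-04
Xe_eq = 1.020788e+12 / 1.132832e-04 = 9.0109e+15 /cm^3

9.0109e+15


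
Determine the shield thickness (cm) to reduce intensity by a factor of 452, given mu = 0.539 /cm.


x = ln(factor) / mu
x = ln(452) / 0.539
x = 11.343 cm

11.343


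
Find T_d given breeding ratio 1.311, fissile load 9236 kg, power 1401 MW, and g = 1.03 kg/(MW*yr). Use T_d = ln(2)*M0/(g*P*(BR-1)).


Breeding gain G = BR - 1 = 1.311 - 1 = 0.311
Fissile production rate = g * P * G = 1.03 * 1401 * 0.311 = 448.78233 kg/yr
T_d = ln(2) * M0 / (g * P * G)
T_d = ln(2) * 9236 / 448.78233 = 14.265 yr

14.265


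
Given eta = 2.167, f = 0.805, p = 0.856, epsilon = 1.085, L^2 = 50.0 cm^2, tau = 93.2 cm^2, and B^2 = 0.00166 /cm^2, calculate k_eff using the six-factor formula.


k_inf = eta*f*p*eps = 2.167*0.805*0.856*1.085 = 1.620161
P_TNL = 1/(1 + L^2*B^2) = 1/(1 + 50.0*0.00166) = 0.9233610
P_FNL = exp(-B^2*tau) = exp(-0.00166*93.2) = 0.8566619
k_eff = k_inf * P_TNL * P_FNL = 1.620161 * 0.9233610 * 0.8566619
k_eff = 1.2816

1.2816


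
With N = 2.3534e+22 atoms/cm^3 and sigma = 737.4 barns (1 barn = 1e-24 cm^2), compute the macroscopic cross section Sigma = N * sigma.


Sigma = N * sigma_barns * 1e-24
Sigma = 2.3534e+22 * 737.4 * 1e-24
Sigma = 17.354 /cm

17.354


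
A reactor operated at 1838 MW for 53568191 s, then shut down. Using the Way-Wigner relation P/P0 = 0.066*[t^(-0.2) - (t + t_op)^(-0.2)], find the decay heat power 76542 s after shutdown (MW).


P/P0 = 0.066 * [t^(-0.2) - (t + t_op)^(-0.2)]
P/P0 = 0.066 * [76542^(-0.2) - (76542 + 53568191)^(-0.2)]
P/P0 = 0.066 * [0.1054921 - 0.02845081] = 0.005084725
P = 1838 * 0.005084725 = 9.3457 MW

9.3457


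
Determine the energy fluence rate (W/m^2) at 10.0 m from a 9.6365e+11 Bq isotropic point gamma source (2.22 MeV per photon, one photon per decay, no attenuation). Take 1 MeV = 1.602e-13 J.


psi = A * E * 1.602e-13 / (4*pi*r^2)
psi = 9.6365e+11 * 2.22 * 1.602e-13 / (4*pi*10.0^2)
psi = 2.7272e-04 W/m^2

2.7272e-04


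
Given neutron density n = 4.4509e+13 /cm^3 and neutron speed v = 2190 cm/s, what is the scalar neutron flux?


phi = n * v
phi = 4.4509e+13 * 2190
phi = 9.7475e+16 /cm^2/s

9.7475e+16


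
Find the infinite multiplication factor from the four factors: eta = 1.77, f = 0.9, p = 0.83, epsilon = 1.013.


k_inf = eta * f * p * epsilon
k_inf = 1.77 * 0.9 * 0.83 * 1.013
k_inf = 1.3394

1.3394


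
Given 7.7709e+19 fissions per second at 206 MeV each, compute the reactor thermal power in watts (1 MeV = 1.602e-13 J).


P = fission_rate * E_MeV * 1.602e-13
P = 7.7709e+19 * 206 * 1.602e-13
P = 2.5645e+09 W

2.5645e+09


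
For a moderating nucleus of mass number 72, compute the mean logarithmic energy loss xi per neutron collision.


xi = 1 + (A-1)^2/(2A) * ln((A-1)/(A+1))
xi = 1 + (72-1)^2/(2*72) * ln((72-1)/(72 +1))
xi = 0.027522

0.027522


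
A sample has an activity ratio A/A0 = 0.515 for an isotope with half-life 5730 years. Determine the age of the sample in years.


lambda = ln(2) / t_half = ln(2) / 5730 = 1.209681e-04 /yr
t = -ln(A/A0) / lambda
t = -ln(0.515) / 1.209681e-04
t = 5485.6 yr

5485.6


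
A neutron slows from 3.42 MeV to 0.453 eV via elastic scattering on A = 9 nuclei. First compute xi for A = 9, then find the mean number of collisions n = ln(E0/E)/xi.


xi = 1 + (A-1)^2/(2A)*ln((A-1)/(A+1)) = 0.2066007 (for A = 9)
n = ln(E0/E) / xi
n = ln(3.42e6 / 0.453) / 0.2066007
n = ln(7.549669e+06) / 0.2066007 = 76.655

76.655


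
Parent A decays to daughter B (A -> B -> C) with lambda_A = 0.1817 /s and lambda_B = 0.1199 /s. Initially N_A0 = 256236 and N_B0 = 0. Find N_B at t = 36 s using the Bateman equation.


N_B(t) = lambda_A * N_A0 / (lambda_B - lambda_A) * [exp(-lambda_A*t) - exp(-lambda_B*t)]
exp(-0.1817*36) = 0.001442756; exp(-0.1199*36) = 0.01334785
N_B = 0.1817 * 256236 / (0.1199 - 0.1817) * (0.001442756 - 0.01334785)
N_B = 8968.9

8968.9


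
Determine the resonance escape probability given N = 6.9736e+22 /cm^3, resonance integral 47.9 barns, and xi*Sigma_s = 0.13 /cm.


p = exp(-N * I * 1e-24 / (xi*Sigma_s))
p = exp(-6.9736e+22 * 47.9 * 1e-24 / 0.13)
p = 6.9309e-12

6.9309e-12


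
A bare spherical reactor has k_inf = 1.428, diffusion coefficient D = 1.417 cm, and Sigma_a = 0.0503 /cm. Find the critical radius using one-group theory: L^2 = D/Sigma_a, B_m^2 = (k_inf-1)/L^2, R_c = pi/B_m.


L^2 = D / Sigma_a = 1.417 / 0.0503 = 28.17097 cm^2
B_m^2 = (k_inf - 1) / L^2 = (1.428 - 1) / 28.17097 = 0.01519295 /cm^2
For a bare sphere: B_g = pi/R, so R_c = pi / sqrt(B_m^2)
R_c = pi / sqrt(0.01519295) = 25.488 cm

25.488


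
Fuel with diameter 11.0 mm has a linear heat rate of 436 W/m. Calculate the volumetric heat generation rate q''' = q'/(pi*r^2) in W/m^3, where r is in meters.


r = D / 2 / 1000 = 11.0 / 2 / 1000 = 0.0055 m
q''' = q' / (pi * r^2)
q''' = 436 / (pi * 0.0055^2)
q''' = 4.5879e+06 W/m^3

4.5879e+06
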